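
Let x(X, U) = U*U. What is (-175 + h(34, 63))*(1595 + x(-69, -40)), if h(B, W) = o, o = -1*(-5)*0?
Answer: -559125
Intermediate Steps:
x(X, U) = U²
o = 0 (o = 5*0 = 0)
h(B, W) = 0
(-175 + h(34, 63))*(1595 + x(-69, -40)) = (-175 + 0)*(1595 + (-40)²) = -175*(1595 + 1600) = -175*3195 = -559125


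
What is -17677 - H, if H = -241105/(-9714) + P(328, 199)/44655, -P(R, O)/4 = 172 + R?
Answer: -170636725897/9639526 ≈ -17702.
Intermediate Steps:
P(R, O) = -688 - 4*R (P(R, O) = -4*(172 + R) = -688 - 4*R)
H = 238824795/9639526 (H = -241105/(-9714) + (-688 - 4*328)/44655 = -241105*(-1/9714) + (-688 - 1312)*(1/44655) = 241105/9714 - 2000*1/44655 = 241105/9714 - 400/8931 = 238824795/9639526 ≈ 24.776)
-17677 - H = -17677 - 1*238824795/9639526 = -17677 - 238824795/9639526 = -170636725897/9639526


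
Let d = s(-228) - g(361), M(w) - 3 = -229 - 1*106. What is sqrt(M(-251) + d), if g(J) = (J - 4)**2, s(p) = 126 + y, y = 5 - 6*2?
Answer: I*sqrt(127662) ≈ 357.3*I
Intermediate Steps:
y = -7 (y = 5 - 12 = -7)
M(w) = -332 (M(w) = 3 + (-229 - 1*106) = 3 + (-229 - 106) = 3 - 335 = -332)
s(p) = 119 (s(p) = 126 - 7 = 119)
g(J) = (-4 + J)**2
d = -127330 (d = 119 - (-4 + 361)**2 = 119 - 1*357**2 = 119 - 1*127449 = 119 - 127449 = -127330)
sqrt(M(-251) + d) = sqrt(-332 - 127330) = sqrt(-127662) = I*sqrt(127662)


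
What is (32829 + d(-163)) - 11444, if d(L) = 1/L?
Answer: 3485754/163 ≈ 21385.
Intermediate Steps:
(32829 + d(-163)) - 11444 = (32829 + 1/(-163)) - 11444 = (32829 - 1/163) - 11444 = 5351126/163 - 11444 = 3485754/163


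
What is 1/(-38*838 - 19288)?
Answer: -1/51132 ≈ -1.9557e-5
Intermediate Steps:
1/(-38*838 - 19288) = 1/(-31844 - 19288) = 1/(-51132) = -1/51132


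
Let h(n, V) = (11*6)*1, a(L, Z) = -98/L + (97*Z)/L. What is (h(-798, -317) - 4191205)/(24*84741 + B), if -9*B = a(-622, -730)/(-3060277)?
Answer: -38478138856509/18671827194542 ≈ -2.0608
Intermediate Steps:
a(L, Z) = -98/L + 97*Z/L
h(n, V) = 66 (h(n, V) = 66*1 = 66)
B = 38/9180831 (B = -(-98 + 97*(-730))/(-622)/(9*(-3060277)) = -(-(-98 - 70810)/622)*(-1)/(9*3060277) = -(-1/622*(-70908))*(-1)/(9*3060277) = -38*(-1)/(3*3060277) = -⅑*(-114/3060277) = 38/9180831 ≈ 4.1391e-6)
(h(-798, -317) - 4191205)/(24*84741 + B) = (66 - 4191205)/(24*84741 + 38/9180831) = -4191139/(2033784 + 38/9180831) = -4191139/18671827194542/9180831 = -4191139*9180831/18671827194542 = -38478138856509/18671827194542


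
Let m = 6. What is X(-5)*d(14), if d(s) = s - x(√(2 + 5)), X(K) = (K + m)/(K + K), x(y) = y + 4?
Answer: -1 + √7/10 ≈ -0.73542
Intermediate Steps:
x(y) = 4 + y
X(K) = (6 + K)/(2*K) (X(K) = (K + 6)/(K + K) = (6 + K)/((2*K)) = (6 + K)*(1/(2*K)) = (6 + K)/(2*K))
d(s) = -4 + s - √7 (d(s) = s - (4 + √(2 + 5)) = s - (4 + √7) = s + (-4 - √7) = -4 + s - √7)
X(-5)*d(14) = ((½)*(6 - 5)/(-5))*(-4 + 14 - √7) = ((½)*(-⅕)*1)*(10 - √7) = -(10 - √7)/10 = -1 + √7/10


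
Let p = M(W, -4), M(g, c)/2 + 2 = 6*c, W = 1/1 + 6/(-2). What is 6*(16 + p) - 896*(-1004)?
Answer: 899368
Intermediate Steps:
W = -2 (W = 1*1 + 6*(-½) = 1 - 3 = -2)
M(g, c) = -4 + 12*c (M(g, c) = -4 + 2*(6*c) = -4 + 12*c)
p = -52 (p = -4 + 12*(-4) = -4 - 48 = -52)
6*(16 + p) - 896*(-1004) = 6*(16 - 52) - 896*(-1004) = 6*(-36) + 899584 = -216 + 899584 = 899368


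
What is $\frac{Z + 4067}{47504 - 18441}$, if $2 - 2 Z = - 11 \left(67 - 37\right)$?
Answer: $\frac{4233}{29063} \approx 0.14565$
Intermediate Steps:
$Z = 166$ ($Z = 1 - \frac{\left(-11\right) \left(67 - 37\right)}{2} = 1 - \frac{\left(-11\right) 30}{2} = 1 - -165 = 1 + 165 = 166$)
$\frac{Z + 4067}{47504 - 18441} = \frac{166 + 4067}{47504 - 18441} = \frac{4233}{29063}$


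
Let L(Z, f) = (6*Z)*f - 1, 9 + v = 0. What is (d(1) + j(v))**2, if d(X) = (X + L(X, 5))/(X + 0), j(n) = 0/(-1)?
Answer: 900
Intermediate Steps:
v = -9 (v = -9 + 0 = -9)
j(n) = 0 (j(n) = 0*(-1) = 0)
L(Z, f) = -1 + 6*Z*f (L(Z, f) = 6*Z*f - 1 = -1 + 6*Z*f)
d(X) = (-1 + 31*X)/X (d(X) = (X + (-1 + 6*X*5))/(X + 0) = (X + (-1 + 30*X))/X = (-1 + 31*X)/X)
(d(1) + j(v))**2 = ((31 - 1/1) + 0)**2 = ((31 - 1*1) + 0)**2 = ((31 - 1) + 0)**2 = (30 + 0)**2 = 30**2 = 900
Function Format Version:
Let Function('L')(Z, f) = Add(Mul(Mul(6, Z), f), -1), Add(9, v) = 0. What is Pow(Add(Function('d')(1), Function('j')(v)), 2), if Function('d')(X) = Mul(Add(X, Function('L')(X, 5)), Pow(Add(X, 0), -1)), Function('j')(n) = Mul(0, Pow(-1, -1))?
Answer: 900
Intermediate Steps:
v = -9 (v = Add(-9, 0) = -9)
Function('j')(n) = 0 (Function('j')(n) = Mul(0, -1) = 0)
Function('L')(Z, f) = Add(-1, Mul(6, Z, f)) (Function('L')(Z, f) = Add(Mul(6, Z, f), -1) = Add(-1, Mul(6, Z, f)))
Function('d')(X) = Mul(Pow(X, -1), Add(-1, Mul(31, X))) (Function('d')(X) = Mul(Add(X, Add(-1, Mul(6, X, 5))), Pow(Add(X, 0), -1)) = Mul(Add(X, Add(-1, Mul(30, X))), Pow(X, -1)) = Mul(Add(-1, Mul(31, X)), Pow(X, -1)) = Mul(Pow(X, -1), Add(-1, Mul(31, X))))
Pow(Add(Function('d')(1), Function('j')(v)), 2) = Pow(Add(Add(31, Mul(-1, Pow(1, -1))), 0), 2) = Pow(Add(Add(31, Mul(-1, 1)), 0), 2) = Pow(Add(Add(31, -1), 0), 2) = Pow(Add(30, 0), 2) = Pow(30, 2) = 900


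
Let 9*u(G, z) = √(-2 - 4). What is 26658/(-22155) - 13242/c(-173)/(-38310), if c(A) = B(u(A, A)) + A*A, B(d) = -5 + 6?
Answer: -339625080721/282259204850 ≈ -1.2032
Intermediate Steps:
u(G, z) = I*√6/9 (u(G, z) = √(-2 - 4)/9 = √(-6)/9 = (I*√6)/9 = I*√6/9)
B(d) = 1
c(A) = 1 + A² (c(A) = 1 + A*A = 1 + A²)
26658/(-22155) - 13242/c(-173)/(-38310) = 26658/(-22155) - 13242/(1 + (-173)²)/(-38310) = 26658*(-1/22155) - 13242/(1 + 29929)*(-1/38310) = -8886/7385 - 13242/29930*(-1/38310) = -8886/7385 - 13242*1/29930*(-1/38310) = -8886/7385 - 6621/14965*(-1/38310) = -8886/7385 + 2207/191103050 = -339625080721/282259204850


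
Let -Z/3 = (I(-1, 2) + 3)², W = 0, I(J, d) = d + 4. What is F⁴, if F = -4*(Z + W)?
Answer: 892616806656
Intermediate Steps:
I(J, d) = 4 + d
Z = -243 (Z = -3*((4 + 2) + 3)² = -3*(6 + 3)² = -3*9² = -3*81 = -243)
F = 972 (F = -4*(-243 + 0) = -4*(-243) = 972)
F⁴ = 972⁴ = 892616806656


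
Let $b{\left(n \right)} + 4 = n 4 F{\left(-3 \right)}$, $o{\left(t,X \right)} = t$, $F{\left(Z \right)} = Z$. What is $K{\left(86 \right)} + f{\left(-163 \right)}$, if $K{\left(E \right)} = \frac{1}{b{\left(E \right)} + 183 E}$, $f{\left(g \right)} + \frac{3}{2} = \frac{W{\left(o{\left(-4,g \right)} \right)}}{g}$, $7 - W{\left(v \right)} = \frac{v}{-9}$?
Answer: $- \frac{16608851}{10783917} \approx -1.5401$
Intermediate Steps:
$b{\left(n \right)} = -4 - 12 n$ ($b{\left(n \right)} = -4 + n 4 \left(-3\right) = -4 + 4 n \left(-3\right) = -4 - 12 n$)
$W{\left(v \right)} = 7 + \frac{v}{9}$ ($W{\left(v \right)} = 7 - \frac{v}{-9} = 7 - v \left(- \frac{1}{9}\right) = 7 - - \frac{v}{9} = 7 + \frac{v}{9}$)
$f{\left(g \right)} = - \frac{3}{2} + \frac{59}{9 g}$ ($f{\left(g \right)} = - \frac{3}{2} + \frac{7 + \frac{1}{9} \left(-4\right)}{g} = - \frac{3}{2} + \frac{7 - \frac{4}{9}}{g} = - \frac{3}{2} + \frac{59}{9 g}$)
$K{\left(E \right)} = \frac{1}{-4 + 171 E}$ ($K{\left(E \right)} = \frac{1}{\left(-4 - 12 E\right) + 183 E} = \frac{1}{-4 + 171 E}$)
$K{\left(86 \right)} + f{\left(-163 \right)} = \frac{1}{-4 + 171 \cdot 86} + \frac{118 - -4401}{18 \left(-163\right)} = \frac{1}{-4 + 14706} + \frac{1}{18} \left(- \frac{1}{163}\right) \left(118 + 4401\right) = \frac{1}{14702} + \frac{1}{18} \left(- \frac{1}{163}\right) 4519 = \frac{1}{14702} - \frac{4519}{2934} = - \frac{16608851}{10783917}$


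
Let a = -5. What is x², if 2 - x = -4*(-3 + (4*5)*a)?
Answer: 168100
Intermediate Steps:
x = -410 (x = 2 - (-4)*(-3 + (4*5)*(-5)) = 2 - (-4)*(-3 + 20*(-5)) = 2 - (-4)*(-3 - 100) = 2 - (-4)*(-103) = 2 - 1*412 = 2 - 412 = -410)
x² = (-410)² = 168100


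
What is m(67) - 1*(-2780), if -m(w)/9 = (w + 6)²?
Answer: -45181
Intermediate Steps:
m(w) = -9*(6 + w)² (m(w) = -9*(w + 6)² = -9*(6 + w)²)
m(67) - 1*(-2780) = -9*(6 + 67)² - 1*(-2780) = -9*73² + 2780 = -9*5329 + 2780 = -47961 + 2780 = -45181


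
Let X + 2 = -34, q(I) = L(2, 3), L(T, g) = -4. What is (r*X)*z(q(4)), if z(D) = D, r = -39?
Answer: -5616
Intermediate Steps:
q(I) = -4
X = -36 (X = -2 - 34 = -36)
(r*X)*z(q(4)) = -39*(-36)*(-4) = 1404*(-4) = -5616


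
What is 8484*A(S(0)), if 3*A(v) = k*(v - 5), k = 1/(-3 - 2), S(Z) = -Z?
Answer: 2828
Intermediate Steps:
k = -⅕ (k = 1/(-5) = -⅕ ≈ -0.20000)
A(v) = ⅓ - v/15 (A(v) = (-(v - 5)/5)/3 = (-(-5 + v)/5)/3 = (1 - v/5)/3 = ⅓ - v/15)
8484*A(S(0)) = 8484*(⅓ - (-1)*0/15) = 8484*(⅓ - 1/15*0) = 8484*(⅓ + 0) = 8484*(⅓) = 2828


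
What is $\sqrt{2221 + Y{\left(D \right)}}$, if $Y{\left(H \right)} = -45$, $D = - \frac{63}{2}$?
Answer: $8 \sqrt{34} \approx 46.648$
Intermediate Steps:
$D = - \frac{63}{2}$ ($D = \left(-63\right) \frac{1}{2} = - \frac{63}{2} \approx -31.5$)
$\sqrt{2221 + Y{\left(D \right)}} = \sqrt{2221 - 45} = \sqrt{2176} = 8 \sqrt{34}$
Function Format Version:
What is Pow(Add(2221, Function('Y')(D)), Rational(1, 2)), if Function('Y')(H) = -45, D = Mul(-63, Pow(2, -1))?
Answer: Mul(8, Pow(34, Rational(1, 2))) ≈ 46.648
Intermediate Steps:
D = Rational(-63, 2) (D = Mul(-63, Rational(1, 2)) = Rational(-63, 2) ≈ -31.500)
Pow(Add(2221, Function('Y')(D)), Rational(1, 2)) = Pow(Add(2221, -45), Rational(1, 2)) = Pow(2176, Rational(1, 2)) = Mul(8, Pow(34, Rational(1, 2)))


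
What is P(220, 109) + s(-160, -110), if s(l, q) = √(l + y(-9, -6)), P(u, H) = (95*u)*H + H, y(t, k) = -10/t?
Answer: 2278209 + I*√1430/3 ≈ 2.2782e+6 + 12.605*I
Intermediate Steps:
P(u, H) = H + 95*H*u (P(u, H) = 95*H*u + H = H + 95*H*u)
s(l, q) = √(10/9 + l) (s(l, q) = √(l - 10/(-9)) = √(l - 10*(-⅑)) = √(l + 10/9) = √(10/9 + l))
P(220, 109) + s(-160, -110) = 109*(1 + 95*220) + √(10 + 9*(-160))/3 = 109*(1 + 20900) + √(10 - 1440)/3 = 109*20901 + √(-1430)/3 = 2278209 + (I*√1430)/3 = 2278209 + I*√1430/3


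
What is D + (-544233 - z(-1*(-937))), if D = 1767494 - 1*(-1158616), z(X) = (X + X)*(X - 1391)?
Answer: 3232673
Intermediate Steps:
z(X) = 2*X*(-1391 + X) (z(X) = (2*X)*(-1391 + X) = 2*X*(-1391 + X))
D = 2926110 (D = 1767494 + 1158616 = 2926110)
D + (-544233 - z(-1*(-937))) = 2926110 + (-544233 - 2*(-1*(-937))*(-1391 - 1*(-937))) = 2926110 + (-544233 - 2*937*(-1391 + 937)) = 2926110 + (-544233 - 2*937*(-454)) = 2926110 + (-544233 - 1*(-850796)) = 2926110 + (-544233 + 850796) = 2926110 + 306563 = 3232673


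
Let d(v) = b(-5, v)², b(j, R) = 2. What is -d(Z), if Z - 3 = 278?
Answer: -4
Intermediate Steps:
Z = 281 (Z = 3 + 278 = 281)
d(v) = 4 (d(v) = 2² = 4)
-d(Z) = -1*4 = -4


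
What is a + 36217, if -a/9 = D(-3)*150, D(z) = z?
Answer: 40267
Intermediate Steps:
a = 4050 (a = -(-27)*150 = -9*(-450) = 4050)
a + 36217 = 4050 + 36217 = 40267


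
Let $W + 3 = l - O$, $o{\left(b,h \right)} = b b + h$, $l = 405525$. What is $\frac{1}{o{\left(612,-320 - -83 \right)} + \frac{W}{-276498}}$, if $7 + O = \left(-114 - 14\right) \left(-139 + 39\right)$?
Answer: $\frac{276498}{103494744157} \approx 2.6716 \cdot 10^{-6}$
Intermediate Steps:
$O = 12793$ ($O = -7 + \left(-114 - 14\right) \left(-139 + 39\right) = -7 - -12800 = -7 + 12800 = 12793$)
$o{\left(b,h \right)} = h + b^{2}$ ($o{\left(b,h \right)} = b^{2} + h = h + b^{2}$)
$W = 392729$ ($W = -3 + \left(405525 - 12793\right) = -3 + 392732 = 392729$)
$\frac{1}{o{\left(612,-320 - -83 \right)} + \frac{W}{-276498}} = \frac{1}{\left(\left(-320 - -83\right) + 612^{2}\right) + \frac{392729}{-276498}} = \frac{1}{\left(\left(-320 + 83\right) + 374544\right) + 392729 \left(- \frac{1}{276498}\right)} = \frac{1}{\left(-237 + 374544\right) - \frac{392729}{276498}} = \frac{1}{374307 - \frac{392729}{276498}} = \frac{1}{\frac{103494744157}{276498}} = \frac{276498}{103494744157}$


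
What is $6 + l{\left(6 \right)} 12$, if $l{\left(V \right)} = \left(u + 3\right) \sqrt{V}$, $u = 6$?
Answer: $6 + 108 \sqrt{6} \approx 270.54$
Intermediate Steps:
$l{\left(V \right)} = 9 \sqrt{V}$ ($l{\left(V \right)} = \left(6 + 3\right) \sqrt{V} = 9 \sqrt{V}$)
$6 + l{\left(6 \right)} 12 = 6 + 9 \sqrt{6} \cdot 12 = 6 + 108 \sqrt{6}$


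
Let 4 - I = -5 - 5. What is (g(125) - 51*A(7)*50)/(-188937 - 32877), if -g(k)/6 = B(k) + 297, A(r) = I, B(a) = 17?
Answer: 2088/12323 ≈ 0.16944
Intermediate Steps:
I = 14 (I = 4 - (-5 - 5) = 4 - 1*(-10) = 4 + 10 = 14)
A(r) = 14
g(k) = -1884 (g(k) = -6*(17 + 297) = -6*314 = -1884)
(g(125) - 51*A(7)*50)/(-188937 - 32877) = (-1884 - 51*14*50)/(-188937 - 32877) = (-1884 - 714*50)/(-221814) = (-1884 - 35700)*(-1/221814) = -37584*(-1/221814) = 2088/12323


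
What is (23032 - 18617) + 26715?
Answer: 31130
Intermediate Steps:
(23032 - 18617) + 26715 = 4415 + 26715 = 31130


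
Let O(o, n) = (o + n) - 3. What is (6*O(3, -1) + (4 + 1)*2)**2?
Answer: 16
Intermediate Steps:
O(o, n) = -3 + n + o (O(o, n) = (n + o) - 3 = -3 + n + o)
(6*O(3, -1) + (4 + 1)*2)**2 = (6*(-3 - 1 + 3) + (4 + 1)*2)**2 = (6*(-1) + 5*2)**2 = (-6 + 10)**2 = 4**2 = 16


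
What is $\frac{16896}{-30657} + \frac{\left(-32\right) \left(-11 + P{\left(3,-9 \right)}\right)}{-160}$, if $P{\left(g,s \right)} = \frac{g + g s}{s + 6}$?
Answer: $- \frac{5347}{4645} \approx -1.1511$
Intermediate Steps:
$P{\left(g,s \right)} = \frac{g + g s}{6 + s}$
$\frac{16896}{-30657} + \frac{\left(-32\right) \left(-11 + P{\left(3,-9 \right)}\right)}{-160} = \frac{16896}{-30657} + \frac{\left(-32\right) \left(-11 + \frac{3 \left(1 - 9\right)}{6 - 9}\right)}{-160} = 16896 \left(- \frac{1}{30657}\right) + - 32 \left(-11 + 3 \frac{1}{-3} \left(-8\right)\right) \left(- \frac{1}{160}\right) = - \frac{512}{929} + - 32 \left(-11 + 3 \left(- \frac{1}{3}\right) \left(-8\right)\right) \left(- \frac{1}{160}\right) = - \frac{512}{929} + - 32 \left(-11 + 8\right) \left(- \frac{1}{160}\right) = - \frac{512}{929} + \left(-32\right) \left(-3\right) \left(- \frac{1}{160}\right) = - \frac{512}{929} + 96 \left(- \frac{1}{160}\right) = - \frac{512}{929} - \frac{3}{5} = - \frac{5347}{4645}$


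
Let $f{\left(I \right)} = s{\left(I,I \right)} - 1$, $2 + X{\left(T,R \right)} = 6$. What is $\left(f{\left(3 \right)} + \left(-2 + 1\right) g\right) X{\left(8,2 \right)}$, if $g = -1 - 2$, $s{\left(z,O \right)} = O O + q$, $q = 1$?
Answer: $48$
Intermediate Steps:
$X{\left(T,R \right)} = 4$ ($X{\left(T,R \right)} = -2 + 6 = 4$)
$s{\left(z,O \right)} = 1 + O^{2}$ ($s{\left(z,O \right)} = O O + 1 = O^{2} + 1 = 1 + O^{2}$)
$f{\left(I \right)} = I^{2}$ ($f{\left(I \right)} = \left(1 + I^{2}\right) - 1 = I^{2}$)
$g = -3$
$\left(f{\left(3 \right)} + \left(-2 + 1\right) g\right) X{\left(8,2 \right)} = \left(3^{2} + \left(-2 + 1\right) \left(-3\right)\right) 4 = \left(9 - -3\right) 4 = \left(9 + 3\right) 4 = 12 \cdot 4 = 48$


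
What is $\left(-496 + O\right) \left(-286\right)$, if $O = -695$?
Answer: $340626$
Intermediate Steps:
$\left(-496 + O\right) \left(-286\right) = \left(-496 - 695\right) \left(-286\right) = \left(-1191\right) \left(-286\right) = 340626$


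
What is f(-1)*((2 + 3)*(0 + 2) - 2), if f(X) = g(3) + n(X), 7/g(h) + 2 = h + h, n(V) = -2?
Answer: -2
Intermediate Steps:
g(h) = 7/(-2 + 2*h) (g(h) = 7/(-2 + (h + h)) = 7/(-2 + 2*h))
f(X) = -¼ (f(X) = 7/(2*(-1 + 3)) - 2 = (7/2)/2 - 2 = (7/2)*(½) - 2 = 7/4 - 2 = -¼)
f(-1)*((2 + 3)*(0 + 2) - 2) = -((2 + 3)*(0 + 2) - 2)/4 = -(5*2 - 2)/4 = -(10 - 2)/4 = -¼*8 = -2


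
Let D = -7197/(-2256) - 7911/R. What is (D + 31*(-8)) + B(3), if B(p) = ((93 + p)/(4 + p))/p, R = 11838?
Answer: -2502025979/10385872 ≈ -240.91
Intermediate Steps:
B(p) = (93 + p)/(p*(4 + p)) (B(p) = ((93 + p)/(4 + p))/p = (93 + p)/(p*(4 + p)))
D = 3741715/1483696 (D = -7197/(-2256) - 7911/11838 = -7197*(-1/2256) - 7911*1/11838 = 2399/752 - 2637/3946 = 3741715/1483696 ≈ 2.5219)
(D + 31*(-8)) + B(3) = (3741715/1483696 + 31*(-8)) + (93 + 3)/(3*(4 + 3)) = (3741715/1483696 - 248) + (⅓)*96/7 = -364214893/1483696 + (⅓)*(⅐)*96 = -364214893/1483696 + 32/7 = -2502025979/10385872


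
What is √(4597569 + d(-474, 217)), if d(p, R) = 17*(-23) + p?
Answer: 4*√287294 ≈ 2144.0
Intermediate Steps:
d(p, R) = -391 + p
√(4597569 + d(-474, 217)) = √(4597569 + (-391 - 474)) = √(4597569 - 865) = √4596704 = 4*√287294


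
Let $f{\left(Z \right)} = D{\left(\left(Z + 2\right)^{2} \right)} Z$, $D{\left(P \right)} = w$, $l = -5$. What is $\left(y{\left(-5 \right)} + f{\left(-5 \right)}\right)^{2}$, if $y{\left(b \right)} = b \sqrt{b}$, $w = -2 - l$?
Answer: $100 + 150 i \sqrt{5} \approx 100.0 + 335.41 i$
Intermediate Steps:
$w = 3$ ($w = -2 - -5 = -2 + 5 = 3$)
$y{\left(b \right)} = b^{\frac{3}{2}}$
$D{\left(P \right)} = 3$
$f{\left(Z \right)} = 3 Z$
$\left(y{\left(-5 \right)} + f{\left(-5 \right)}\right)^{2} = \left(\left(-5\right)^{\frac{3}{2}} + 3 \left(-5\right)\right)^{2} = \left(- 5 i \sqrt{5} - 15\right)^{2} = \left(-15 - 5 i \sqrt{5}\right)^{2}$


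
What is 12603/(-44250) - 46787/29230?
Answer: -40645174/21557125 ≈ -1.8855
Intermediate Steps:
12603/(-44250) - 46787/29230 = 12603*(-1/44250) - 46787*1/29230 = -4201/14750 - 46787/29230 = -40645174/21557125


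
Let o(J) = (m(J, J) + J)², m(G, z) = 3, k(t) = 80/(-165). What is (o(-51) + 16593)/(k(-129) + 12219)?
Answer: 623601/403211 ≈ 1.5466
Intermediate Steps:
k(t) = -16/33 (k(t) = 80*(-1/165) = -16/33)
o(J) = (3 + J)²
(o(-51) + 16593)/(k(-129) + 12219) = ((3 - 51)² + 16593)/(-16/33 + 12219) = ((-48)² + 16593)/(403211/33) = (2304 + 16593)*(33/403211) = 18897*(33/403211) = 623601/403211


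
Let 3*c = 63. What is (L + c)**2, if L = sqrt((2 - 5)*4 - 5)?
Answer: (21 + I*sqrt(17))**2 ≈ 424.0 + 173.17*I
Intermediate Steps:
c = 21 (c = (1/3)*63 = 21)
L = I*sqrt(17) (L = sqrt(-3*4 - 5) = sqrt(-12 - 5) = sqrt(-17) = I*sqrt(17) ≈ 4.1231*I)
(L + c)**2 = (I*sqrt(17) + 21)**2 = (21 + I*sqrt(17))**2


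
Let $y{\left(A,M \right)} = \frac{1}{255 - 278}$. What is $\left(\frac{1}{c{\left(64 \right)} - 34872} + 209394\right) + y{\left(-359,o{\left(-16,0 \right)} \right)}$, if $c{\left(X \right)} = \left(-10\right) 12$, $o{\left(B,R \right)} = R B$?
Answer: $\frac{168523606489}{804816} \approx 2.0939 \cdot 10^{5}$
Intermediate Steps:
$o{\left(B,R \right)} = B R$
$y{\left(A,M \right)} = - \frac{1}{23}$ ($y{\left(A,M \right)} = \frac{1}{-23} = - \frac{1}{23}$)
$c{\left(X \right)} = -120$
$\left(\frac{1}{c{\left(64 \right)} - 34872} + 209394\right) + y{\left(-359,o{\left(-16,0 \right)} \right)} = \left(\frac{1}{-120 - 34872} + 209394\right) - \frac{1}{23} = \left(\frac{1}{-34992} + 209394\right) - \frac{1}{23} = \left(- \frac{1}{34992} + 209394\right) - \frac{1}{23} = \frac{7327114847}{34992} - \frac{1}{23} = \frac{168523606489}{804816}$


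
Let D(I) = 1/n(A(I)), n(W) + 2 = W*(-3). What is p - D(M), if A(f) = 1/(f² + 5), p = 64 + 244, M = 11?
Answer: 26222/85 ≈ 308.49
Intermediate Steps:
p = 308
A(f) = 1/(5 + f²)
n(W) = -2 - 3*W (n(W) = -2 + W*(-3) = -2 - 3*W)
D(I) = 1/(-2 - 3/(5 + I²))
p - D(M) = 308 - (-5 - 1*11²)/(13 + 2*11²) = 308 - (-5 - 1*121)/(13 + 2*121) = 308 - (-5 - 121)/(13 + 242) = 308 - (-126)/255 = 308 - 1*(-42/85) = 308 + 42/85 = 26222/85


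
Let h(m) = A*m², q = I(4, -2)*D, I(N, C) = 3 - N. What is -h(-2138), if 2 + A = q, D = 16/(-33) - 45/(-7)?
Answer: 8387865740/231 ≈ 3.6311e+7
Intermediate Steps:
D = 1373/231 (D = 16*(-1/33) - 45*(-⅐) = -16/33 + 45/7 = 1373/231 ≈ 5.9437)
q = -1373/231 (q = (3 - 1*4)*(1373/231) = (3 - 4)*(1373/231) = -1*1373/231 = -1373/231 ≈ -5.9437)
A = -1835/231 (A = -2 - 1373/231 = -1835/231 ≈ -7.9437)
h(m) = -1835*m²/231
-h(-2138) = -(-1835)*(-2138)²/231 = -(-1835)*4571044/231 = -1*(-8387865740/231) = 8387865740/231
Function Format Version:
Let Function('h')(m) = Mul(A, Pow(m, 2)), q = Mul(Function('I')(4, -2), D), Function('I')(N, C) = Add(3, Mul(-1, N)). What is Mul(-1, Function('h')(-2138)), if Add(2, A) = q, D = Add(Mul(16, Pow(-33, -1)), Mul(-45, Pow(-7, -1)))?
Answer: Rational(8387865740, 231) ≈ 3.6311e+7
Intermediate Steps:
D = Rational(1373, 231) (D = Add(Mul(16, Rational(-1, 33)), Mul(-45, Rational(-1, 7))) = Add(Rational(-16, 33), Rational(45, 7)) = Rational(1373, 231) ≈ 5.9437)
q = Rational(-1373, 231) (q = Mul(Add(3, Mul(-1, 4)), Rational(1373, 231)) = Mul(Add(3, -4), Rational(1373, 231)) = Mul(-1, Rational(1373, 231)) = Rational(-1373, 231) ≈ -5.9437)
A = Rational(-1835, 231) (A = Add(-2, Rational(-1373, 231)) = Rational(-1835, 231) ≈ -7.9437)
Function('h')(m) = Mul(Rational(-1835, 231), Pow(m, 2))
Mul(-1, Function('h')(-2138)) = Mul(-1, Mul(Rational(-1835, 231), Pow(-2138, 2))) = Mul(-1, Mul(Rational(-1835, 231), 4571044)) = Mul(-1, Rational(-8387865740, 231)) = Rational(8387865740, 231)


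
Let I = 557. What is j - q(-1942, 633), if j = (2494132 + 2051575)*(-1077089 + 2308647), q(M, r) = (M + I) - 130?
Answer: 5598301823021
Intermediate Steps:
q(M, r) = 427 + M (q(M, r) = (M + 557) - 130 = (557 + M) - 130 = 427 + M)
j = 5598301821506 (j = 4545707*1231558 = 5598301821506)
j - q(-1942, 633) = 5598301821506 - (427 - 1942) = 5598301821506 - 1*(-1515) = 5598301821506 + 1515 = 5598301823021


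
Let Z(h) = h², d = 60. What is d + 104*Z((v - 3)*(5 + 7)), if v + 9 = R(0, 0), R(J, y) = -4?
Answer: 3833916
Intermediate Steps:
v = -13 (v = -9 - 4 = -13)
d + 104*Z((v - 3)*(5 + 7)) = 60 + 104*((-13 - 3)*(5 + 7))² = 60 + 104*(-16*12)² = 60 + 104*(-192)² = 60 + 104*36864 = 60 + 3833856 = 3833916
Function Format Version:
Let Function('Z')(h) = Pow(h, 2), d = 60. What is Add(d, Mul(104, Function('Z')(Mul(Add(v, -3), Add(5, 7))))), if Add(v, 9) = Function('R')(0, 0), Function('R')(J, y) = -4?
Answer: 3833916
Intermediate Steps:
v = -13 (v = Add(-9, -4) = -13)
Add(d, Mul(104, Function('Z')(Mul(Add(v, -3), Add(5, 7))))) = Add(60, Mul(104, Pow(Mul(Add(-13, -3), Add(5, 7)), 2))) = Add(60, Mul(104, Pow(Mul(-16, 12), 2))) = Add(60, Mul(104, Pow(-192, 2))) = Add(60, Mul(104, 36864)) = Add(60, 3833856) = 3833916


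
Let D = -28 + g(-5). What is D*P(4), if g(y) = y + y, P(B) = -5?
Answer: 190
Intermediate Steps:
g(y) = 2*y
D = -38 (D = -28 + 2*(-5) = -28 - 10 = -38)
D*P(4) = -38*(-5) = 190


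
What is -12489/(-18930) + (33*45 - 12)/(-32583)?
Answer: 42116133/68532910 ≈ 0.61454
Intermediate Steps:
-12489/(-18930) + (33*45 - 12)/(-32583) = -12489*(-1/18930) + (1485 - 12)*(-1/32583) = 4163/6310 + 1473*(-1/32583) = 4163/6310 - 491/10861 = 42116133/68532910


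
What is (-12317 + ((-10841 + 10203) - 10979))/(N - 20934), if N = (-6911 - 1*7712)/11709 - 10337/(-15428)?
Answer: 4323592182168/3781757393879 ≈ 1.1433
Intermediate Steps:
N = -104567711/180646452 (N = (-6911 - 7712)*(1/11709) - 10337*(-1/15428) = -14623*1/11709 + 10337/15428 = -14623/11709 + 10337/15428 = -104567711/180646452 ≈ -0.57885)
(-12317 + ((-10841 + 10203) - 10979))/(N - 20934) = (-12317 + ((-10841 + 10203) - 10979))/(-104567711/180646452 - 20934) = (-12317 + (-638 - 10979))/(-3781757393879/180646452) = (-12317 - 11617)*(-180646452/3781757393879) = -23934*(-180646452/3781757393879) = 4323592182168/3781757393879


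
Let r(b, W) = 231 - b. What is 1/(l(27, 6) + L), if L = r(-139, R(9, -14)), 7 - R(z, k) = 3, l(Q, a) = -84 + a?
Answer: 1/292 ≈ 0.0034247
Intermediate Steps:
R(z, k) = 4 (R(z, k) = 7 - 1*3 = 7 - 3 = 4)
L = 370 (L = 231 - 1*(-139) = 231 + 139 = 370)
1/(l(27, 6) + L) = 1/((-84 + 6) + 370) = 1/(-78 + 370) = 1/292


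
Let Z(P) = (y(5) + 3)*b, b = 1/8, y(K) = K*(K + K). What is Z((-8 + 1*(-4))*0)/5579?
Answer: 53/44632 ≈ 0.0011875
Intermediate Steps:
y(K) = 2*K² (y(K) = K*(2*K) = 2*K²)
b = ⅛ ≈ 0.12500
Z(P) = 53/8 (Z(P) = (2*5² + 3)*(⅛) = (2*25 + 3)*(⅛) = (50 + 3)*(⅛) = 53*(⅛) = 53/8)
Z((-8 + 1*(-4))*0)/5579 = (53/8)/5579 = (53/8)*(1/5579) = 53/44632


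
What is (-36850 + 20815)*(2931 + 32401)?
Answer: -566548620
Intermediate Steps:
(-36850 + 20815)*(2931 + 32401) = -16035*35332 = -566548620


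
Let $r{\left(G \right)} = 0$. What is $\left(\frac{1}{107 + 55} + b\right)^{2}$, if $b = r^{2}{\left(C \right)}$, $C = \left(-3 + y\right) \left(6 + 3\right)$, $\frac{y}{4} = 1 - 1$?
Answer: $\frac{1}{26244} \approx 3.8104 \cdot 10^{-5}$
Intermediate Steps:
$y = 0$ ($y = 4 \left(1 - 1\right) = 4 \cdot 0 = 0$)
$C = -27$ ($C = \left(-3 + 0\right) \left(6 + 3\right) = \left(-3\right) 9 = -27$)
$b = 0$ ($b = 0^{2} = 0$)
$\left(\frac{1}{107 + 55} + b\right)^{2} = \left(\frac{1}{107 + 55} + 0\right)^{2} = \left(\frac{1}{162} + 0\right)^{2} = \left(\frac{1}{162}\right)^{2} = \frac{1}{26244}$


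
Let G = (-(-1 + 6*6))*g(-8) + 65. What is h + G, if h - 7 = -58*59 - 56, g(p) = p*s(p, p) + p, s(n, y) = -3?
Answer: -3966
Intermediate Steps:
g(p) = -2*p (g(p) = p*(-3) + p = -3*p + p = -2*p)
h = -3471 (h = 7 + (-58*59 - 56) = 7 + (-3422 - 56) = 7 - 3478 = -3471)
G = -495 (G = (-(-1 + 6*6))*(-2*(-8)) + 65 = -(-1 + 36)*16 + 65 = -1*35*16 + 65 = -35*16 + 65 = -560 + 65 = -495)
h + G = -3471 - 495 = -3966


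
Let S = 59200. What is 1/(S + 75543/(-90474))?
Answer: 30158/1785328419 ≈ 1.6892e-5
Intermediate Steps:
1/(S + 75543/(-90474)) = 1/(59200 + 75543/(-90474)) = 1/(59200 + 75543*(-1/90474)) = 1/(59200 - 25181/30158) = 1/(1785328419/30158) = 30158/1785328419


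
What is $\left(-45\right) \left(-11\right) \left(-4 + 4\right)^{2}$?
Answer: $0$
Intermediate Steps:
$\left(-45\right) \left(-11\right) \left(-4 + 4\right)^{2} = 495 \cdot 0^{2} = 495 \cdot 0 = 0$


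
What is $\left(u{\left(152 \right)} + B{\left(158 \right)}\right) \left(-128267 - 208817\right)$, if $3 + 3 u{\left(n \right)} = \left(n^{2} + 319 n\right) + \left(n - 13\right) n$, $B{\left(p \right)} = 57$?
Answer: $- \frac{31311058592}{3} \approx -1.0437 \cdot 10^{10}$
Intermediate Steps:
$u{\left(n \right)} = -1 + \frac{n^{2}}{3} + \frac{319 n}{3} + \frac{n \left(-13 + n\right)}{3}$ ($u{\left(n \right)} = -1 + \frac{\left(n^{2} + 319 n\right) + \left(n - 13\right) n}{3} = -1 + \frac{\left(n^{2} + 319 n\right) + \left(-13 + n\right) n}{3} = -1 + \frac{\left(n^{2} + 319 n\right) + n \left(-13 + n\right)}{3} = -1 + \frac{n^{2} + 319 n + n \left(-13 + n\right)}{3} = -1 + \left(\frac{n^{2}}{3} + \frac{319 n}{3} + \frac{n \left(-13 + n\right)}{3}\right) = -1 + \frac{n^{2}}{3} + \frac{319 n}{3} + \frac{n \left(-13 + n\right)}{3}$)
$\left(u{\left(152 \right)} + B{\left(158 \right)}\right) \left(-128267 - 208817\right) = \left(\left(-1 + 102 \cdot 152 + \frac{2 \cdot 152^{2}}{3}\right) + 57\right) \left(-128267 - 208817\right) = \left(\left(-1 + 15504 + \frac{2}{3} \cdot 23104\right) + 57\right) \left(-337084\right) = \left(\left(-1 + 15504 + \frac{46208}{3}\right) + 57\right) \left(-337084\right) = \left(\frac{92717}{3} + 57\right) \left(-337084\right) = \frac{92888}{3} \left(-337084\right) = - \frac{31311058592}{3}$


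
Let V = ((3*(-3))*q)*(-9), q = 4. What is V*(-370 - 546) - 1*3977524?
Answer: -4274308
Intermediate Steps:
V = 324 (V = ((3*(-3))*4)*(-9) = -9*4*(-9) = -36*(-9) = 324)
V*(-370 - 546) - 1*3977524 = 324*(-370 - 546) - 1*3977524 = 324*(-916) - 3977524 = -296784 - 3977524 = -4274308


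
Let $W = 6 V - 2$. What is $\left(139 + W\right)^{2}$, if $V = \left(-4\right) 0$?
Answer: $18769$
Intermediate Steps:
$V = 0$
$W = -2$ ($W = 6 \cdot 0 - 2 = 0 - 2 = -2$)
$\left(139 + W\right)^{2} = \left(139 - 2\right)^{2} = 137^{2} = 18769$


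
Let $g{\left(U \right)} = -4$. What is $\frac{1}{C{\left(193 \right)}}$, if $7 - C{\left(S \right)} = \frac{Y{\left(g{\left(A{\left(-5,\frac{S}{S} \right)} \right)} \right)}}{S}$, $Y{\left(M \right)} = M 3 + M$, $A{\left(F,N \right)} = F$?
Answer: $\frac{193}{1367} \approx 0.14119$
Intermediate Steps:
$Y{\left(M \right)} = 4 M$ ($Y{\left(M \right)} = 3 M + M = 4 M$)
$C{\left(S \right)} = 7 + \frac{16}{S}$ ($C{\left(S \right)} = 7 - \frac{4 \left(-4\right)}{S} = 7 - - \frac{16}{S} = 7 + \frac{16}{S}$)
$\frac{1}{C{\left(193 \right)}} = \frac{1}{7 + \frac{16}{193}} = \frac{1}{\frac{1367}{193}} = \frac{193}{1367}$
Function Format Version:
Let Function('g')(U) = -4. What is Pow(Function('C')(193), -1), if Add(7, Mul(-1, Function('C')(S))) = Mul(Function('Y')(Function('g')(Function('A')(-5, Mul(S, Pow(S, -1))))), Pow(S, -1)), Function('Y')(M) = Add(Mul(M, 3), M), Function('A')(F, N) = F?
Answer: Rational(193, 1367) ≈ 0.14119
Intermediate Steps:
Function('Y')(M) = Mul(4, M) (Function('Y')(M) = Add(Mul(3, M), M) = Mul(4, M))
Function('C')(S) = Add(7, Mul(16, Pow(S, -1))) (Function('C')(S) = Add(7, Mul(-1, Mul(Mul(4, -4), Pow(S, -1)))) = Add(7, Mul(-1, Mul(-16, Pow(S, -1)))) = Add(7, Mul(16, Pow(S, -1))))
Pow(Function('C')(193), -1) = Pow(Add(7, Mul(16, Pow(193, -1))), -1) = Pow(Add(7, Mul(16, Rational(1, 193))), -1) = Pow(Add(7, Rational(16, 193)), -1) = Pow(Rational(1367, 193), -1) = Rational(193, 1367)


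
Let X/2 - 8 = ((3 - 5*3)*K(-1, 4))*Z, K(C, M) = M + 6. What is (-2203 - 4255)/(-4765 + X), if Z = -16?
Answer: 6458/909 ≈ 7.1045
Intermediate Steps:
K(C, M) = 6 + M
X = 3856 (X = 16 + 2*(((3 - 5*3)*(6 + 4))*(-16)) = 16 + 2*(((3 - 15)*10)*(-16)) = 16 + 2*(-12*10*(-16)) = 16 + 2*(-120*(-16)) = 16 + 2*1920 = 16 + 3840 = 3856)
(-2203 - 4255)/(-4765 + X) = (-2203 - 4255)/(-4765 + 3856) = -6458/(-909) = -6458*(-1/909) = 6458/909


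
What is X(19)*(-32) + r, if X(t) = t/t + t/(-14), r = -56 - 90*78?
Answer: -49452/7 ≈ -7064.6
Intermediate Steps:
r = -7076 (r = -56 - 7020 = -7076)
X(t) = 1 - t/14 (X(t) = 1 + t*(-1/14) = 1 - t/14)
X(19)*(-32) + r = (1 - 1/14*19)*(-32) - 7076 = (1 - 19/14)*(-32) - 7076 = -5/14*(-32) - 7076 = 80/7 - 7076 = -49452/7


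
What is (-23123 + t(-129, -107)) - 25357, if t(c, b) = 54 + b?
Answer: -48533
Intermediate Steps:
(-23123 + t(-129, -107)) - 25357 = (-23123 + (54 - 107)) - 25357 = (-23123 - 53) - 25357 = -23176 - 25357 = -48533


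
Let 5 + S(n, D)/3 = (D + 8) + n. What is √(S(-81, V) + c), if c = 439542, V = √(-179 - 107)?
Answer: √(439308 + 3*I*√286) ≈ 662.8 + 0.038*I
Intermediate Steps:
V = I*√286 (V = √(-286) = I*√286 ≈ 16.912*I)
S(n, D) = 9 + 3*D + 3*n (S(n, D) = -15 + 3*((D + 8) + n) = -15 + 3*((8 + D) + n) = -15 + 3*(8 + D + n) = -15 + (24 + 3*D + 3*n) = 9 + 3*D + 3*n)
√(S(-81, V) + c) = √((9 + 3*(I*√286) + 3*(-81)) + 439542) = √((9 + 3*I*√286 - 243) + 439542) = √((-234 + 3*I*√286) + 439542) = √(439308 + 3*I*√286)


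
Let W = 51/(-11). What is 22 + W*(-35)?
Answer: 2027/11 ≈ 184.27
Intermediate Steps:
W = -51/11 (W = 51*(-1/11) = -51/11 ≈ -4.6364)
22 + W*(-35) = 22 - 51/11*(-35) = 22 + 1785/11 = 2027/11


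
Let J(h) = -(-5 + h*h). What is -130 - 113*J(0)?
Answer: -695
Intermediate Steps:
J(h) = 5 - h² (J(h) = -(-5 + h²) = 5 - h²)
-130 - 113*J(0) = -130 - 113*(5 - 1*0²) = -130 - 113*(5 - 1*0) = -130 - 113*(5 + 0) = -130 - 113*5 = -130 - 565 = -695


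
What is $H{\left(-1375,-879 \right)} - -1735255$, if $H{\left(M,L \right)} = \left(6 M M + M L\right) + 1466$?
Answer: $14289096$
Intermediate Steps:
$H{\left(M,L \right)} = 1466 + 6 M^{2} + L M$ ($H{\left(M,L \right)} = \left(6 M^{2} + L M\right) + 1466 = 1466 + 6 M^{2} + L M$)
$H{\left(-1375,-879 \right)} - -1735255 = \left(1466 + 6 \left(-1375\right)^{2} - -1208625\right) - -1735255 = \left(1466 + 6 \cdot 1890625 + 1208625\right) + 1735255 = \left(1466 + 11343750 + 1208625\right) + 1735255 = 12553841 + 1735255 = 14289096$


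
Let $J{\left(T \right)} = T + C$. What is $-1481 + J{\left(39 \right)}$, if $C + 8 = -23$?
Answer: $-1473$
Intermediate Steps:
$C = -31$ ($C = -8 - 23 = -31$)
$J{\left(T \right)} = -31 + T$ ($J{\left(T \right)} = T - 31 = -31 + T$)
$-1481 + J{\left(39 \right)} = -1481 + \left(-31 + 39\right) = -1481 + 8 = -1473$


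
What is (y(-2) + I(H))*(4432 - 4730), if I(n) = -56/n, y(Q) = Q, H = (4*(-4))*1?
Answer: -447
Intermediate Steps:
H = -16 (H = -16*1 = -16)
(y(-2) + I(H))*(4432 - 4730) = (-2 - 56/(-16))*(4432 - 4730) = (-2 - 56*(-1/16))*(-298) = (-2 + 7/2)*(-298) = (3/2)*(-298) = -447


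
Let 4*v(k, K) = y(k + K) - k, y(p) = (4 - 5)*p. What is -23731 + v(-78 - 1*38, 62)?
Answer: -47377/2 ≈ -23689.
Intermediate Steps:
y(p) = -p
v(k, K) = -k/2 - K/4 (v(k, K) = (-(k + K) - k)/4 = (-(K + k) - k)/4 = ((-K - k) - k)/4 = (-K - 2*k)/4 = -k/2 - K/4)
-23731 + v(-78 - 1*38, 62) = -23731 + (-(-78 - 1*38)/2 - ¼*62) = -23731 + (-(-78 - 38)/2 - 31/2) = -23731 + (-½*(-116) - 31/2) = -23731 + (58 - 31/2) = -23731 + 85/2 = -47377/2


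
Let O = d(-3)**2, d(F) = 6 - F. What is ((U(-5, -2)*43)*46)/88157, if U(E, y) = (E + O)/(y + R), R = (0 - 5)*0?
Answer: -75164/88157 ≈ -0.85262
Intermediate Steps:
O = 81 (O = (6 - 1*(-3))**2 = (6 + 3)**2 = 9**2 = 81)
R = 0 (R = -5*0 = 0)
U(E, y) = (81 + E)/y (U(E, y) = (E + 81)/(y + 0) = (81 + E)/y)
((U(-5, -2)*43)*46)/88157 = ((((81 - 5)/(-2))*43)*46)/88157 = ((-1/2*76*43)*46)*(1/88157) = (-38*43*46)*(1/88157) = -1634*46*(1/88157) = -75164*1/88157 = -75164/88157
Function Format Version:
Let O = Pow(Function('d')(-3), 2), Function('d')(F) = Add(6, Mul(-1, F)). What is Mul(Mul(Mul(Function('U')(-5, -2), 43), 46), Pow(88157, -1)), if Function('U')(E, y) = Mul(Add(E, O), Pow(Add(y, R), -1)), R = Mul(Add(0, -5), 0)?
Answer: Rational(-75164, 88157) ≈ -0.85262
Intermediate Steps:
O = 81 (O = Pow(Add(6, Mul(-1, -3)), 2) = Pow(Add(6, 3), 2) = Pow(9, 2) = 81)
R = 0 (R = Mul(-5, 0) = 0)
Function('U')(E, y) = Mul(Pow(y, -1), Add(81, E)) (Function('U')(E, y) = Mul(Add(E, 81), Pow(Add(y, 0), -1)) = Mul(Add(81, E), Pow(y, -1)) = Mul(Pow(y, -1), Add(81, E)))
Mul(Mul(Mul(Function('U')(-5, -2), 43), 46), Pow(88157, -1)) = Mul(Mul(Mul(Mul(Pow(-2, -1), Add(81, -5)), 43), 46), Pow(88157, -1)) = Mul(Mul(Mul(Mul(Rational(-1, 2), 76), 43), 46), Rational(1, 88157)) = Mul(Mul(Mul(-38, 43), 46), Rational(1, 88157)) = Mul(Mul(-1634, 46), Rational(1, 88157)) = Mul(-75164, Rational(1, 88157)) = Rational(-75164, 88157)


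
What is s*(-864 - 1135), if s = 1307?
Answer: -2612693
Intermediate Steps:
s*(-864 - 1135) = 1307*(-864 - 1135) = 1307*(-1999) = -2612693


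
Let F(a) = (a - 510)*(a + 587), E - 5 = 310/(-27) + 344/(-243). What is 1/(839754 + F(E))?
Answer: 59049/31876910968 ≈ 1.8524e-6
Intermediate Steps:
E = -1919/243 (E = 5 + (310/(-27) + 344/(-243)) = 5 + (310*(-1/27) + 344*(-1/243)) = 5 + (-310/27 - 344/243) = 5 - 3134/243 = -1919/243 ≈ -7.8971)
F(a) = (-510 + a)*(587 + a)
1/(839754 + F(E)) = 1/(839754 + (-299370 + (-1919/243)**2 + 77*(-1919/243))) = 1/(839754 + (-299370 + 3682561/59049 - 147763/243)) = 1/(839754 - 17709722978/59049) = 1/(31876910968/59049) = 59049/31876910968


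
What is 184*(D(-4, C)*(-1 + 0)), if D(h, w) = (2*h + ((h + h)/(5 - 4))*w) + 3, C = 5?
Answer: 8280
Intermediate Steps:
D(h, w) = 3 + 2*h + 2*h*w (D(h, w) = (2*h + ((2*h)/1)*w) + 3 = (2*h + ((2*h)*1)*w) + 3 = (2*h + (2*h)*w) + 3 = (2*h + 2*h*w) + 3 = 3 + 2*h + 2*h*w)
184*(D(-4, C)*(-1 + 0)) = 184*((3 + 2*(-4) + 2*(-4)*5)*(-1 + 0)) = 184*((3 - 8 - 40)*(-1)) = 184*(-45*(-1)) = 184*45 = 8280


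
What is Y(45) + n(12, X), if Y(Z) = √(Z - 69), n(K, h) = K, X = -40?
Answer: 12 + 2*I*√6 ≈ 12.0 + 4.899*I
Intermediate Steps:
Y(Z) = √(-69 + Z)
Y(45) + n(12, X) = √(-69 + 45) + 12 = √(-24) + 12 = 2*I*√6 + 12 = 12 + 2*I*√6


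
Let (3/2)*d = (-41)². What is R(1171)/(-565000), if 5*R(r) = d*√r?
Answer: -1681*√1171/4237500 ≈ -0.013575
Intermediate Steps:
d = 3362/3 (d = (⅔)*(-41)² = (⅔)*1681 = 3362/3 ≈ 1120.7)
R(r) = 3362*√r/15 (R(r) = (3362*√r/3)/5 = 3362*√r/15)
R(1171)/(-565000) = (3362*√1171/15)/(-565000) = (3362*√1171/15)*(-1/565000) = -1681*√1171/4237500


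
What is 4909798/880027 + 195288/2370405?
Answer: 3936689480322/695340133645 ≈ 5.6615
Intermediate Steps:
4909798/880027 + 195288/2370405 = 4909798*(1/880027) + 195288*(1/2370405) = 4909798/880027 + 65096/790135 = 3936689480322/695340133645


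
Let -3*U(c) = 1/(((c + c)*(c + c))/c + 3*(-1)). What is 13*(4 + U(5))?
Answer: 2639/51 ≈ 51.745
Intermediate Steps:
U(c) = -1/(3*(-3 + 4*c)) (U(c) = -1/(3*(((c + c)*(c + c))/c + 3*(-1))) = -1/(3*(((2*c)*(2*c))/c - 3)) = -1/(3*((4*c**2)/c - 3)) = -1/(3*(4*c - 3)) = -1/(3*(-3 + 4*c)))
13*(4 + U(5)) = 13*(4 - 1/(-9 + 12*5)) = 13*(4 - 1/(-9 + 60)) = 13*(4 - 1/51) = 13*(203/51) = 2639/51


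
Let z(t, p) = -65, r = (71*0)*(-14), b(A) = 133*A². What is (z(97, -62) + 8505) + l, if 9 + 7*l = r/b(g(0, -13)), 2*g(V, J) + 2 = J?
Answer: 59071/7 ≈ 8438.7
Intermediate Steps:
g(V, J) = -1 + J/2
r = 0 (r = 0*(-14) = 0)
l = -9/7 (l = -9/7 + (0/((133*(-1 + (½)*(-13))²)))/7 = -9/7 + (0/((133*(-1 - 13/2)²)))/7 = -9/7 + (0/((133*(-15/2)²)))/7 = -9/7 + (0/((133*(225/4))))/7 = -9/7 + (0/(29925/4))/7 = -9/7 + (0*(4/29925))/7 = -9/7 + (⅐)*0 = -9/7 + 0 = -9/7 ≈ -1.2857)
(z(97, -62) + 8505) + l = (-65 + 8505) - 9/7 = 8440 - 9/7 = 59071/7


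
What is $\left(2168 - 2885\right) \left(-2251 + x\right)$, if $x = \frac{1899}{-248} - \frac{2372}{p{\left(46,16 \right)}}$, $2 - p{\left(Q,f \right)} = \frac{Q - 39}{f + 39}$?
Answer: $\frac{64565291457}{25544} \approx 2.5276 \cdot 10^{6}$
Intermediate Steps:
$p{\left(Q,f \right)} = 2 - \frac{-39 + Q}{39 + f}$ ($p{\left(Q,f \right)} = 2 - \frac{Q - 39}{f + 39} = 2 - \frac{-39 + Q}{39 + f}$)
$x = - \frac{32549677}{25544}$ ($x = \frac{1899}{-248} - \frac{2372}{\frac{1}{39 + 16} \left(117 - 46 + 2 \cdot 16\right)} = 1899 \left(- \frac{1}{248}\right) - \frac{2372}{\frac{1}{55} \left(117 - 46 + 32\right)} = - \frac{1899}{248} - \frac{2372}{\frac{1}{55} \cdot 103} = - \frac{1899}{248} - \frac{2372}{\frac{103}{55}} = - \frac{1899}{248} - \frac{130460}{103} = - \frac{32549677}{25544} \approx -1274.3$)
$\left(2168 - 2885\right) \left(-2251 + x\right) = \left(2168 - 2885\right) \left(-2251 - \frac{32549677}{25544}\right) = \left(-717\right) \left(- \frac{90049221}{25544}\right) = \frac{64565291457}{25544}$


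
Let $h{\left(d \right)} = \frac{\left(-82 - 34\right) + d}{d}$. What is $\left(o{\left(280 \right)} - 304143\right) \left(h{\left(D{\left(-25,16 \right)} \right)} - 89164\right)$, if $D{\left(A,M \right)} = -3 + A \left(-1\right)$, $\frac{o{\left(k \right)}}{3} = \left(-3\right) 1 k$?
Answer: $\frac{300790710213}{11} \approx 2.7345 \cdot 10^{10}$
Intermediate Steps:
$o{\left(k \right)} = - 9 k$ ($o{\left(k \right)} = 3 \left(-3\right) 1 k = 3 \left(- 3 k\right) = - 9 k$)
$D{\left(A,M \right)} = -3 - A$
$h{\left(d \right)} = \frac{-116 + d}{d}$
$\left(o{\left(280 \right)} - 304143\right) \left(h{\left(D{\left(-25,16 \right)} \right)} - 89164\right) = \left(\left(-9\right) 280 - 304143\right) \left(\frac{-116 - -22}{-3 - -25} - 89164\right) = \left(-2520 - 304143\right) \left(\frac{-116 + \left(-3 + 25\right)}{-3 + 25} - 89164\right) = - 306663 \left(\frac{-116 + 22}{22} - 89164\right) = - 306663 \left(\frac{1}{22} \left(-94\right) - 89164\right) = - 306663 \left(- \frac{47}{11} - 89164\right) = \left(-306663\right) \left(- \frac{980851}{11}\right) = \frac{300790710213}{11}$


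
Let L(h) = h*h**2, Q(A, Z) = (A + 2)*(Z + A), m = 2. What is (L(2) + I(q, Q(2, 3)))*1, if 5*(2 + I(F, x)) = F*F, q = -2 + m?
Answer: 6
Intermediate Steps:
q = 0 (q = -2 + 2 = 0)
Q(A, Z) = (2 + A)*(A + Z)
L(h) = h**3
I(F, x) = -2 + F**2/5 (I(F, x) = -2 + (F*F)/5 = -2 + F**2/5)
(L(2) + I(q, Q(2, 3)))*1 = (2**3 + (-2 + (1/5)*0**2))*1 = (8 + (-2 + (1/5)*0))*1 = (8 + (-2 + 0))*1 = (8 - 2)*1 = 6*1 = 6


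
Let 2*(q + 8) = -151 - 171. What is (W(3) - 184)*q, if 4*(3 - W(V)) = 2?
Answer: 61347/2 ≈ 30674.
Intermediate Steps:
W(V) = 5/2 (W(V) = 3 - 1/4*2 = 3 - 1/2 = 5/2)
q = -169 (q = -8 + (-151 - 171)/2 = -8 + (1/2)*(-322) = -8 - 161 = -169)
(W(3) - 184)*q = (5/2 - 184)*(-169) = -363/2*(-169) = 61347/2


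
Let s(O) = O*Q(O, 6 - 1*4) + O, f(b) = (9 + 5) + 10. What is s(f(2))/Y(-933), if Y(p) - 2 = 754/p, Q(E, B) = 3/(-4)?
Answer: 2799/556 ≈ 5.0342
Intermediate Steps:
Q(E, B) = -3/4 (Q(E, B) = 3*(-1/4) = -3/4)
f(b) = 24 (f(b) = 14 + 10 = 24)
s(O) = O/4 (s(O) = O*(-3/4) + O = -3*O/4 + O = O/4)
Y(p) = 2 + 754/p
s(f(2))/Y(-933) = ((1/4)*24)/(2 + 754/(-933)) = 6/(2 + 754*(-1/933)) = 6/(2 - 754/933) = 6/(1112/933) = 6*(933/1112) = 2799/556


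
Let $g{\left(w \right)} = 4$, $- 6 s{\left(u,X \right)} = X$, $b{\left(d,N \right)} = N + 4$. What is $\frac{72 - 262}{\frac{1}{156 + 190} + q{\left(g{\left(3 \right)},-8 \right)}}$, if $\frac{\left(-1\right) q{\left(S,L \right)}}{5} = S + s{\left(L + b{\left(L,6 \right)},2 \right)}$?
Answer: $\frac{197220}{19027} \approx 10.365$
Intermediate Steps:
$b{\left(d,N \right)} = 4 + N$
$s{\left(u,X \right)} = - \frac{X}{6}$
$q{\left(S,L \right)} = \frac{5}{3} - 5 S$ ($q{\left(S,L \right)} = - 5 \left(S - \frac{1}{3}\right) = - 5 \left(- \frac{1}{3} + S\right) = \frac{5}{3} - 5 S$)
$\frac{72 - 262}{\frac{1}{156 + 190} + q{\left(g{\left(3 \right)},-8 \right)}} = \frac{72 - 262}{\frac{1}{156 + 190} + \left(\frac{5}{3} - 20\right)} = - \frac{190}{\frac{1}{346} + \left(\frac{5}{3} - 20\right)} = - \frac{190}{\frac{1}{346} - \frac{55}{3}} = - \frac{190}{- \frac{19027}{1038}} = \left(-190\right) \left(- \frac{1038}{19027}\right) = \frac{197220}{19027}$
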